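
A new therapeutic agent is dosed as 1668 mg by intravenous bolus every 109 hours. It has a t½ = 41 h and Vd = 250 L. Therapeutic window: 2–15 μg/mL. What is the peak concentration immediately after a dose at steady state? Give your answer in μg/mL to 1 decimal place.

τ/t½ = 109/41 ≈ 2.6585, so fraction remaining f = (1/2)^(109/41) ≈ 0.1584.
Accumulation ratio R = 1/(1 − f) ≈ 1/0.8416 ≈ 1.1882.
Each bolus raises the concentration by D/Vd = 1668/250 ≈ 6.672 μg/mL.
Steady-state peak Cmax,ss = C₀·R ≈ 6.672 × 1.1882 ≈ 7.928 μg/mL.
Peak 7.9 μg/mL vs MTC 15 μg/mL: below toxic threshold.

7.9 μg/mL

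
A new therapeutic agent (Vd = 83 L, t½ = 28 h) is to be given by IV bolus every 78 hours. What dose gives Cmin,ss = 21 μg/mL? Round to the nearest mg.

τ/t½ = 78/28 ≈ 2.7857, so f = (1/2)^(78/28) ≈ 0.145016.
Cmin,ss = (D/Vd)·f/(1−f), so D = Cmin,ss·Vd·(1−f)/f.
D = 21 × 83 × (1−f)/f ≈ 21 × 83 × 5.89579 ≈ 10276.36 mg.

10276 mg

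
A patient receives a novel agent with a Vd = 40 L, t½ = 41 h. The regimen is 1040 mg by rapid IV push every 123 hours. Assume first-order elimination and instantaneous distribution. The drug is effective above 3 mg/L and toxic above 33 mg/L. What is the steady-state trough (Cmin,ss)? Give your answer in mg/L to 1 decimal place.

3.7 mg/L

The dosing interval is 3 half-lives, so f = 2^(−3) = 0.125.
At steady state, R = 1/(1 − 0.125) = 8/7.
Single-dose peak C₀ = D/Vd = 1040/40 = 26 mg/L.
Steady-state peak Cmax,ss = C₀·R = 26 × 8/7 ≈ 29.714 mg/L.
Steady-state trough Cmin,ss = Cmax,ss·f ≈ 29.714 × 0.125 ≈ 3.714 mg/L.
Trough 3.7 mg/L vs MEC 3 mg/L: adequate.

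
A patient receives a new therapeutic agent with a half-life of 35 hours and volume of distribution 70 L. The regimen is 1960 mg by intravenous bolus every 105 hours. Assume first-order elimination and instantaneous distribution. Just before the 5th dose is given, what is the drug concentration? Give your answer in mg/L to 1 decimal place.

4.0 mg/L

f = (1/2)^(τ/t½) = (1/2)^(105/35) ≈ 0.1250.
C₀ = D/Vd = 1960/70 ≈ 28.000 mg/L.
Before the 5th dose, 4 doses have been given. Superposition: Cmin = C₀·(f + f² + … + f^4).
≈ 28.000 × (0.1250 + 0.0156 + 0.0020 + 0.0002) ≈ 28.000 × 0.1428 ≈ 3.998 mg/L.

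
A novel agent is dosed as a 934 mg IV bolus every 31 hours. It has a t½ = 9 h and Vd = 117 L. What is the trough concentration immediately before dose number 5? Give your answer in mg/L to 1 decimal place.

f = (1/2)^(τ/t½) = (1/2)^(31/9) ≈ 0.0919.
C₀ = D/Vd = 934/117 ≈ 7.983 mg/L.
Before the 5th dose, 4 doses have been given. Superposition: Cmin = C₀·(f + f² + … + f^4).
≈ 7.983 × (0.0919 + 0.0084 + 0.0008 + 0.0001) ≈ 7.983 × 0.1012 ≈ 0.808 mg/L.

0.8 mg/L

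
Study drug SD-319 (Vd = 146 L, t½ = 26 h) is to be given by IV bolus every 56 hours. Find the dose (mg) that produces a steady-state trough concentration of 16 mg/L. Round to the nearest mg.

τ/t½ = 56/26 ≈ 2.1538, so f = (1/2)^(56/26) ≈ 0.224713.
Cmin,ss = (D/Vd)·f/(1−f), so D = Cmin,ss·Vd·(1−f)/f.
D = 16 × 146 × (1−f)/f ≈ 16 × 146 × 3.45012 ≈ 8059.48 mg.

8059 mg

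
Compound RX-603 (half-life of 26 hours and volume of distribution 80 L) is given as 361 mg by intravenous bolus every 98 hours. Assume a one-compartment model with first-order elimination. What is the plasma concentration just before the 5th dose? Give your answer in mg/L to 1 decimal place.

0.4 mg/L

f = (1/2)^(τ/t½) = (1/2)^(98/26) ≈ 0.0733.
C₀ = D/Vd = 361/80 ≈ 4.513 mg/L.
Before the 5th dose, 4 doses have been given. Superposition: Cmin = C₀·(f + f² + … + f^4).
≈ 4.513 × (0.0733 + 0.0054 + 0.0004 + 0.0000) ≈ 4.513 × 0.0791 ≈ 0.357 mg/L.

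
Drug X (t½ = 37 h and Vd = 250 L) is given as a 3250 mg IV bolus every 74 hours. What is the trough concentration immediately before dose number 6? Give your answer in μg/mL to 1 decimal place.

f = (1/2)^(τ/t½) = (1/2)^(74/37) ≈ 0.2500.
C₀ = D/Vd = 3250/250 ≈ 13.000 μg/mL.
Before the 6th dose, 5 doses have been given. Superposition: Cmin = C₀·(f + f² + … + f^5).
≈ 13.000 × (0.2500 + 0.0625 + 0.0156 + 0.0039 + 0.0010) ≈ 13.000 × 0.3330 ≈ 4.329 μg/mL.

4.3 μg/mL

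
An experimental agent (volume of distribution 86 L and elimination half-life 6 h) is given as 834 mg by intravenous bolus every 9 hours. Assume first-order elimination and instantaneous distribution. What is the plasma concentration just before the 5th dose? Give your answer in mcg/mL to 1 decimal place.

f = (1/2)^(τ/t½) = (1/2)^(9/6) ≈ 0.3536.
C₀ = D/Vd = 834/86 ≈ 9.698 mcg/mL.
Before the 5th dose, 4 doses have been given. Superposition: Cmin = C₀·(f + f² + … + f^4).
≈ 9.698 × (0.3536 + 0.1250 + 0.0442 + 0.0156) ≈ 9.698 × 0.5384 ≈ 5.221 mcg/mL.

5.2 mcg/mL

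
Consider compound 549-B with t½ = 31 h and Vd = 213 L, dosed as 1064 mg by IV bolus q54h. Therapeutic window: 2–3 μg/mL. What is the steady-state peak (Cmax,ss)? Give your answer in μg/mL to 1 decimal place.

k = ln2/t½ = ln2/31 ≈ 0.022360 h⁻¹; fraction remaining f = e^(−kτ) = e^(−0.022360×54) ≈ 0.2990.
Accumulation ratio R = 1/(1 − f) ≈ 1/0.7010 ≈ 1.4265.
Each bolus raises the concentration by D/Vd = 1064/213 ≈ 4.995 μg/mL.
Steady-state peak Cmax,ss = C₀·R ≈ 4.995 × 1.4265 ≈ 7.125 μg/mL.
Peak 7.1 μg/mL vs MTC 3 μg/mL: exceeds toxic threshold.

7.1 μg/mL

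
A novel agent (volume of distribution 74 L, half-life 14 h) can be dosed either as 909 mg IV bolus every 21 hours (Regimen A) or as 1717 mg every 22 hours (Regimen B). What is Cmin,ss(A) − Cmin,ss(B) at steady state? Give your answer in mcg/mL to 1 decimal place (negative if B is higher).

Regimen A: f = (1/2)^(21/14) ≈ 0.3536; Cmin,ss = (909/74)·f/(1−f) ≈ 6.720 mcg/mL.
Regimen B: f = (1/2)^(22/14) ≈ 0.3365; Cmin,ss = (1717/74)·f/(1−f) ≈ 11.767 mcg/mL.
Difference ≈ 6.720 − 11.767 ≈ -5.047 mcg/mL.

-5.0 mcg/mL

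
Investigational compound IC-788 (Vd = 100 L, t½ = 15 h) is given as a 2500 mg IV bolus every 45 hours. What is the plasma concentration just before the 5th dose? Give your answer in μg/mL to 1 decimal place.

f = (1/2)^(τ/t½) = (1/2)^(45/15) ≈ 0.1250.
C₀ = D/Vd = 2500/100 ≈ 25.000 μg/mL.
Before the 5th dose, 4 doses have been given. Superposition: Cmin = C₀·(f + f² + … + f^4).
≈ 25.000 × (0.1250 + 0.0156 + 0.0020 + 0.0002) ≈ 25.000 × 0.1428 ≈ 3.570 μg/mL.

3.6 μg/mL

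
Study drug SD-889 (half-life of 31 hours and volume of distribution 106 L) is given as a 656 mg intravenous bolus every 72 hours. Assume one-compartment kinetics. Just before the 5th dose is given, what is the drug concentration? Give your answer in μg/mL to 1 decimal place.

f = (1/2)^(τ/t½) = (1/2)^(72/31) ≈ 0.1999.
C₀ = D/Vd = 656/106 ≈ 6.189 μg/mL.
Before the 5th dose, 4 doses have been given. Superposition: Cmin = C₀·(f + f² + … + f^4).
≈ 6.189 × (0.1999 + 0.0400 + 0.0080 + 0.0016) ≈ 6.189 × 0.2495 ≈ 1.544 μg/mL.

1.5 μg/mL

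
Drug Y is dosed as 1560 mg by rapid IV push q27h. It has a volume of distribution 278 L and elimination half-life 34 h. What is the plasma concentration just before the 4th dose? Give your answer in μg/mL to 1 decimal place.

f = (1/2)^(τ/t½) = (1/2)^(27/34) ≈ 0.5767.
C₀ = D/Vd = 1560/278 ≈ 5.612 μg/mL.
Before the 4th dose, 3 doses have been given. Superposition: Cmin = C₀·(f + f² + … + f^3).
≈ 5.612 × (0.5767 + 0.3326 + 0.1918) ≈ 5.612 × 1.1011 ≈ 6.179 μg/mL.

6.2 μg/mL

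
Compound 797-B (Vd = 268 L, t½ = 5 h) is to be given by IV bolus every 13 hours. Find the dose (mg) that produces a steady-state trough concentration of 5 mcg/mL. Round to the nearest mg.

6784 mg

τ/t½ = 13/5 ≈ 2.6, so f = (1/2)^(13/5) ≈ 0.164938.
Cmin,ss = (D/Vd)·f/(1−f), so D = Cmin,ss·Vd·(1−f)/f.
D = 5 × 268 × (1−f)/f ≈ 5 × 268 × 5.06288 ≈ 6784.26 mg.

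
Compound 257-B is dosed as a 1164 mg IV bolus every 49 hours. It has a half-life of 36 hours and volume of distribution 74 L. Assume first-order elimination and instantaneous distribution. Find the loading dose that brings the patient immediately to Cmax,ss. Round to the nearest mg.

1906 mg

f = (1/2)^(49/36) ≈ 0.389282; accumulation ratio R = 1/(1−f) ≈ 1.63742.
Loading dose to hit Cmax,ss on first dose: D_load = D_maint·R ≈ 1164 × 1.63742 ≈ 1905.96 mg.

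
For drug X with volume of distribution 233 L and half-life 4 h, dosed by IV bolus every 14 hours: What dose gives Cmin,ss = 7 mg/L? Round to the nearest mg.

τ/t½ = 14/4 ≈ 3.5, so f = (1/2)^(14/4) ≈ 0.088388.
Cmin,ss = (D/Vd)·f/(1−f), so D = Cmin,ss·Vd·(1−f)/f.
D = 7 × 233 × (1−f)/f ≈ 7 × 233 × 10.31375 ≈ 16821.73 mg.

16822 mg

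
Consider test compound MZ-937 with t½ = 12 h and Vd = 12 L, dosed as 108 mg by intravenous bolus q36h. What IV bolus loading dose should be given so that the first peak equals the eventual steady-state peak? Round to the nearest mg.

123 mg

f = (1/2)^(36/12) ≈ 0.125000; accumulation ratio R = 1/(1−f) ≈ 1.14286.
Loading dose to hit Cmax,ss on first dose: D_load = D_maint·R ≈ 108 × 1.14286 ≈ 123.43 mg.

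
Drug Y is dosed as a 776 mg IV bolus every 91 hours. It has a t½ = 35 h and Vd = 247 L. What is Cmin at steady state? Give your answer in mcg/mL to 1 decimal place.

0.6 mcg/mL

Over one 91-h interval, 91/35 ≈ 2.6 half-lives elapse, leaving f ≈ 0.1649 of each dose.
Each bolus raises the concentration by D/Vd = 776/247 ≈ 3.142 mcg/mL.
Steady-state trough Cmin,ss = C₀·f/(1−f) ≈ 3.142 × 0.1649/0.8351 ≈ 0.620 mcg/mL.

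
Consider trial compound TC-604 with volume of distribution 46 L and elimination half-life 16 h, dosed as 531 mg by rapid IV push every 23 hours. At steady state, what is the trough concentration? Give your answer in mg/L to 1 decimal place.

Over one 23-h interval, 23/16 ≈ 1.4375 half-lives elapse, leaving f ≈ 0.3692 of each dose.
Single-dose peak C₀ = D/Vd = 531/46 ≈ 11.543 mg/L.
Steady-state trough Cmin,ss = C₀·f/(1−f) ≈ 11.543 × 0.3692/0.6308 ≈ 6.756 mg/L.

6.8 mg/L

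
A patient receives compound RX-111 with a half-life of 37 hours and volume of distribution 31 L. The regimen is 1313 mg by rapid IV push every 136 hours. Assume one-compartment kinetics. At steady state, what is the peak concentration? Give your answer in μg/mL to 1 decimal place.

τ/t½ = 136/37 ≈ 3.6757, so fraction remaining f = (1/2)^(136/37) ≈ 0.0783.
Accumulation ratio R = 1/(1 − f) ≈ 1/0.9217 ≈ 1.0850.
Each bolus raises the concentration by D/Vd = 1313/31 ≈ 42.355 μg/mL.
Steady-state peak Cmax,ss = C₀·R ≈ 42.355 × 1.0850 ≈ 45.955 μg/mL.

46.0 μg/mL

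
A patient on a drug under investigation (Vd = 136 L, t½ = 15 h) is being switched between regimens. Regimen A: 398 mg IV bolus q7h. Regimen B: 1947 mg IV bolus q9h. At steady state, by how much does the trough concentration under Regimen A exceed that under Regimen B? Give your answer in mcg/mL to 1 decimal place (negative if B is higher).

-20.1 mcg/mL

Regimen A: f = (1/2)^(7/15) ≈ 0.7236; Cmin,ss = (398/136)·f/(1−f) ≈ 7.661 mcg/mL.
Regimen B: f = (1/2)^(9/15) ≈ 0.6598; Cmin,ss = (1947/136)·f/(1−f) ≈ 27.765 mcg/mL.
Difference ≈ 7.661 − 27.765 ≈ -20.104 mcg/mL.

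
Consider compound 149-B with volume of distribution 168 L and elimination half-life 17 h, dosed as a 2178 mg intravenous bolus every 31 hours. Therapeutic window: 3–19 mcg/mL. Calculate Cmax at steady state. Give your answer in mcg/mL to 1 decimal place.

τ/t½ = 31/17 ≈ 1.8235, so fraction remaining f = (1/2)^(31/17) ≈ 0.2825.
At steady state, accumulation factor R = 1/(1 − e^(−kτ)) ≈ 1.3937.
Single-dose peak C₀ = D/Vd = 2178/168 ≈ 12.964 mcg/mL.
Cmax,ss = C₀/(1 − f) ≈ 12.964/0.7175 ≈ 18.068 mcg/mL.
Peak 18.1 mcg/mL vs MTC 19 mcg/mL: below toxic threshold.

18.1 mcg/mL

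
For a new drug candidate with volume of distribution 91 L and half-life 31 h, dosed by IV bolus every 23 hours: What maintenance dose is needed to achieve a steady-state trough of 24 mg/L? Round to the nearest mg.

1469 mg

τ/t½ = 23/31 ≈ 0.74194, so f = (1/2)^(23/31) ≈ 0.597937.
Cmin,ss = (D/Vd)·f/(1−f), so D = Cmin,ss·Vd·(1−f)/f.
D = 24 × 91 × (1−f)/f ≈ 24 × 91 × 0.67242 ≈ 1468.57 mg.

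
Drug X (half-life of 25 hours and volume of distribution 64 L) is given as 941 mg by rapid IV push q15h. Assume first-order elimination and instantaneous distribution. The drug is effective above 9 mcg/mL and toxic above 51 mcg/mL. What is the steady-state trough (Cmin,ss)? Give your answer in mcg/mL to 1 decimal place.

28.5 mcg/mL

τ/t½ = 15/25 ≈ 0.6, so fraction remaining f = (1/2)^(15/25) ≈ 0.6598.
Each bolus raises the concentration by D/Vd = 941/64 ≈ 14.703 mcg/mL.
Steady-state trough Cmin,ss = C₀·f/(1−f) ≈ 14.703 × 0.6598/0.3402 ≈ 28.516 mcg/mL.
Trough 28.5 mcg/mL vs MEC 9 mcg/mL: adequate.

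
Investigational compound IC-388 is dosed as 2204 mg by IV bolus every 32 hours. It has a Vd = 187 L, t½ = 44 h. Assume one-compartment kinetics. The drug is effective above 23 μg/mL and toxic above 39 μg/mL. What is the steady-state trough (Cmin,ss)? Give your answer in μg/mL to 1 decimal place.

Over one 32-h interval, 32/44 ≈ 0.72727 half-lives elapse, leaving f ≈ 0.6040 of each dose.
Each bolus raises the concentration by D/Vd = 2204/187 ≈ 11.786 μg/mL.
Steady-state trough Cmin,ss = C₀·f/(1−f) ≈ 11.786 × 0.6040/0.3960 ≈ 17.977 μg/mL.
Trough 18.0 μg/mL vs MEC 23 μg/mL: subtherapeutic.

18.0 μg/mL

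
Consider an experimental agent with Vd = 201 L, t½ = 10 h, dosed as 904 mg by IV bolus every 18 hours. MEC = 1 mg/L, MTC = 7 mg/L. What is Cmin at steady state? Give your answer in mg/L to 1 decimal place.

1.8 mg/L

Over one 18-h interval, 18/10 ≈ 1.8 half-lives elapse, leaving f ≈ 0.2872 of each dose.
Accumulation ratio R = 1/(1 − f) ≈ 1/0.7128 ≈ 1.4029.
Single-dose peak C₀ = D/Vd = 904/201 ≈ 4.498 mg/L.
Steady-state peak Cmax,ss = C₀·R ≈ 4.498 × 1.4029 ≈ 6.310 mg/L.
Steady-state trough Cmin,ss = Cmax,ss·f ≈ 6.310 × 0.2872 ≈ 1.812 mg/L.
Trough 1.8 mg/L vs MEC 1 mg/L: adequate.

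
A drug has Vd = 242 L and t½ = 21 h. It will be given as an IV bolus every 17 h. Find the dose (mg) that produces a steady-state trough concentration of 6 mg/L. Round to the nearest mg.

1093 mg

τ/t½ = 17/21 ≈ 0.80952, so f = (1/2)^(17/21) ≈ 0.570570.
Cmin,ss = (D/Vd)·f/(1−f), so D = Cmin,ss·Vd·(1−f)/f.
D = 6 × 242 × (1−f)/f ≈ 6 × 242 × 0.75263 ≈ 1092.82 mg.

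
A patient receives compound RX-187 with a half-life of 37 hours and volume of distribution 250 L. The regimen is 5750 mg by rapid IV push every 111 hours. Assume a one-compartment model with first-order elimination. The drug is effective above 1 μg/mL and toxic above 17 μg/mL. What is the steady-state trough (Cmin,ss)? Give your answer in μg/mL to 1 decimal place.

3.3 μg/mL

τ = 111 h = 3 half-lives, so f = (1/2)^3 = 0.125.
Accumulation ratio R = 1/(1 − f) = 1/0.875 = 8/7.
Single-dose peak C₀ = D/Vd = 5750/250 = 23 μg/mL.
Steady-state peak Cmax,ss = C₀·R = 23 × 8/7 ≈ 26.286 μg/mL.
Steady-state trough Cmin,ss = Cmax,ss·f ≈ 26.286 × 0.125 ≈ 3.286 μg/mL.
Trough 3.3 μg/mL vs MEC 1 μg/mL: adequate.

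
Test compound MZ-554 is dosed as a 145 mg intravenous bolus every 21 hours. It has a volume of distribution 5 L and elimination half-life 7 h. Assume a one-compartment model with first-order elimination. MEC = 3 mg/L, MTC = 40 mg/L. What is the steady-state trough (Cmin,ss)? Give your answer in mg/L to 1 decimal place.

4.1 mg/L

The dosing interval is 3 half-lives, so f = 2^(−3) = 0.125.
At steady state, R = 1/(1 − 0.125) = 8/7.
Single-dose peak C₀ = D/Vd = 145/5 = 29 mg/L.
Steady-state peak Cmax,ss = C₀·R = 29 × 8/7 ≈ 33.143 mg/L.
Steady-state trough Cmin,ss = Cmax,ss·f ≈ 33.143 × 0.125 ≈ 4.143 mg/L.
Trough 4.1 mg/L vs MEC 3 mg/L: adequate.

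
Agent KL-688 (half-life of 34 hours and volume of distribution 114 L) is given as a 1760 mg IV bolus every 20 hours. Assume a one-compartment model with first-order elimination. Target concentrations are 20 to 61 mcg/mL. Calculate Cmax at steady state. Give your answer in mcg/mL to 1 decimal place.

46.1 mcg/mL

Over one 20-h interval, 20/34 ≈ 0.58824 half-lives elapse, leaving f ≈ 0.6652 of each dose.
Accumulation ratio R = 1/(1 − f) ≈ 1/0.3348 ≈ 2.9869.
Single-dose peak C₀ = D/Vd = 1760/114 ≈ 15.439 mcg/mL.
Steady-state peak Cmax,ss = C₀·R ≈ 15.439 × 2.9869 ≈ 46.115 mcg/mL.
Peak 46.1 mcg/mL vs MTC 61 mcg/mL: below toxic threshold.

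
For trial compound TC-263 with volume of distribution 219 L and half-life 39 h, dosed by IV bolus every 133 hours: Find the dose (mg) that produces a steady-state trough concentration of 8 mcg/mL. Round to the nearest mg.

τ/t½ = 133/39 ≈ 3.4103, so f = (1/2)^(133/39) ≈ 0.094061.
Cmin,ss = (D/Vd)·f/(1−f), so D = Cmin,ss·Vd·(1−f)/f.
D = 8 × 219 × (1−f)/f ≈ 8 × 219 × 9.63140 ≈ 16874.21 mg.

16874 mg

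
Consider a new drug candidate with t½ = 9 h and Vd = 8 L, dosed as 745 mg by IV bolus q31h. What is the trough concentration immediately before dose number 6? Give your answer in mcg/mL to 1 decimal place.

f = (1/2)^(τ/t½) = (1/2)^(31/9) ≈ 0.0919.
C₀ = D/Vd = 745/8 ≈ 93.125 mcg/mL.
Before the 6th dose, 5 doses have been given. Superposition: Cmin = C₀·(f + f² + … + f^5).
≈ 93.125 × (0.0919 + 0.0084 + 0.0008 + 0.0001 + 0.0000) ≈ 93.125 × 0.1012 ≈ 9.424 mcg/mL.

9.4 mcg/mL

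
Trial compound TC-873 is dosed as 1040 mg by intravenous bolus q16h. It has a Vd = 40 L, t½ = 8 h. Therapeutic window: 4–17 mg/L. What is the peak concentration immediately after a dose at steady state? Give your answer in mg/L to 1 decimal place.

The dosing interval is 2 half-lives, so f = 2^(−2) = 0.25.
At steady state, R = 1/(1 − 0.25) = 4/3.
Single-dose peak C₀ = D/Vd = 1040/40 = 26 mg/L.
Steady-state peak Cmax,ss = C₀·R = 26 × 4/3 ≈ 34.667 mg/L.
Peak 34.7 mg/L vs MTC 17 mg/L: exceeds toxic threshold.

34.7 mg/L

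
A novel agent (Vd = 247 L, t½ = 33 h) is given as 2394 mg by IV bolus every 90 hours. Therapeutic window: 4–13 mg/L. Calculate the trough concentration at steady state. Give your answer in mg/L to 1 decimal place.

1.7 mg/L

τ/t½ = 90/33 ≈ 2.7273, so fraction remaining f = (1/2)^(90/33) ≈ 0.1510.
At steady state, accumulation factor R = 1/(1 − e^(−kτ)) ≈ 1.1779.
Each bolus raises the concentration by D/Vd = 2394/247 ≈ 9.692 mg/L.
Cmax,ss = C₀/(1 − f) ≈ 9.692/0.8490 ≈ 11.416 mg/L.
Steady-state trough Cmin,ss = Cmax,ss·f ≈ 11.416 × 0.1510 ≈ 1.724 mg/L.
Trough 1.7 mg/L vs MEC 4 mg/L: subtherapeutic.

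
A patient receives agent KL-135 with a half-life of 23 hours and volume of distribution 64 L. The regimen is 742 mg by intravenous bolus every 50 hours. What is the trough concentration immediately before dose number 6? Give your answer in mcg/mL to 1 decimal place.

3.3 mcg/mL

f = (1/2)^(τ/t½) = (1/2)^(50/23) ≈ 0.2216.
C₀ = D/Vd = 742/64 ≈ 11.594 mcg/mL.
Before the 6th dose, 5 doses have been given. Superposition: Cmin = C₀·(f + f² + … + f^5).
≈ 11.594 × (0.2216 + 0.0491 + 0.0109 + 0.0024 + 0.0005) ≈ 11.594 × 0.2845 ≈ 3.298 mcg/mL.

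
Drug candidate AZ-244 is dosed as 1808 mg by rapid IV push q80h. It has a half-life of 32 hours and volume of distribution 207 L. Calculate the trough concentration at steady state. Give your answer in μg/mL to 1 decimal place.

τ/t½ = 80/32 ≈ 2.5, so fraction remaining f = (1/2)^(80/32) ≈ 0.1768.
At steady state, accumulation factor R = 1/(1 − e^(−kτ)) ≈ 1.2148.
Each bolus raises the concentration by D/Vd = 1808/207 ≈ 8.734 μg/mL.
Steady-state peak Cmax,ss = C₀·R ≈ 8.734 × 1.2148 ≈ 10.610 μg/mL.
Steady-state trough Cmin,ss = Cmax,ss·f ≈ 10.610 × 0.1768 ≈ 1.876 μg/mL.

1.9 μg/mL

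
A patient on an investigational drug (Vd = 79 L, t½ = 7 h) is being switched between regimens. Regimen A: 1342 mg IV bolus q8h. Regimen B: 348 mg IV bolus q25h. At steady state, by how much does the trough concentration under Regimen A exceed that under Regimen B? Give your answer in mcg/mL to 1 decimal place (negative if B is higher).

13.7 mcg/mL

Regimen A: f = (1/2)^(8/7) ≈ 0.4529; Cmin,ss = (1342/79)·f/(1−f) ≈ 14.062 mcg/mL.
Regimen B: f = (1/2)^(25/7) ≈ 0.0841; Cmin,ss = (348/79)·f/(1−f) ≈ 0.404 mcg/mL.
Difference ≈ 14.062 − 0.404 ≈ 13.658 mcg/mL.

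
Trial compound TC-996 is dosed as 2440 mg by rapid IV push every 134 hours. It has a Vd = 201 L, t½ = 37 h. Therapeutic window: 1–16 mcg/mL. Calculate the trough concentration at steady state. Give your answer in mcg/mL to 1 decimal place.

1.1 mcg/mL

k = ln2/t½ = ln2/37 ≈ 0.018734 h⁻¹; fraction remaining f = e^(−kτ) = e^(−0.018734×134) ≈ 0.0812.
Single-dose peak C₀ = D/Vd = 2440/201 ≈ 12.139 mcg/mL.
Steady-state trough Cmin,ss = C₀·f/(1−f) ≈ 12.139 × 0.0812/0.9188 ≈ 1.073 mcg/mL.
Trough 1.1 mcg/mL vs MEC 1 mcg/mL: adequate.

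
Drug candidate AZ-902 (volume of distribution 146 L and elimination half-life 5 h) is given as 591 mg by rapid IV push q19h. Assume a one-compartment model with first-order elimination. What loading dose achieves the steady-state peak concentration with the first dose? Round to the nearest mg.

f = (1/2)^(19/5) ≈ 0.071794; accumulation ratio R = 1/(1−f) ≈ 1.07735.
Loading dose to hit Cmax,ss on first dose: D_load = D_maint·R ≈ 591 × 1.07735 ≈ 636.71 mg.

637 mg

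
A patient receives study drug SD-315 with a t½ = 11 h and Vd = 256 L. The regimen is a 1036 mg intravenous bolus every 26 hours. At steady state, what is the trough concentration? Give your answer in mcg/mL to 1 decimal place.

k = ln2/t½ = ln2/11 ≈ 0.063013 h⁻¹; fraction remaining f = e^(−kτ) = e^(−0.063013×26) ≈ 0.1943.
Single-dose peak C₀ = D/Vd = 1036/256 ≈ 4.047 mcg/mL.
Steady-state trough Cmin,ss = C₀·f/(1−f) ≈ 4.047 × 0.1943/0.8057 ≈ 0.976 mcg/mL.

1.0 mcg/mL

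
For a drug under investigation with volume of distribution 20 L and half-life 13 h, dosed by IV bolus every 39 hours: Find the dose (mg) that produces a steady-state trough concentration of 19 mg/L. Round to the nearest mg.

τ/t½ = 39/13 ≈ 3, so f = (1/2)^(39/13) ≈ 0.125000.
Cmin,ss = (D/Vd)·f/(1−f), so D = Cmin,ss·Vd·(1−f)/f.
D = 19 × 20 × (1−f)/f ≈ 19 × 20 × 7.00000 ≈ 2660.00 mg.

2660 mg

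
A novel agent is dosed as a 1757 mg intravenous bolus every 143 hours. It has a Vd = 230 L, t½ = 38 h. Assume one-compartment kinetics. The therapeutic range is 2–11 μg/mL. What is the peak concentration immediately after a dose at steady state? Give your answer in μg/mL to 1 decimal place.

Over one 143-h interval, 143/38 ≈ 3.7632 half-lives elapse, leaving f ≈ 0.0737 of each dose.
Accumulation ratio R = 1/(1 − f) ≈ 1/0.9263 ≈ 1.0796.
Each bolus raises the concentration by D/Vd = 1757/230 ≈ 7.639 μg/mL.
Cmax,ss = C₀/(1 − f) ≈ 7.639/0.9263 ≈ 8.247 μg/mL.
Peak 8.2 μg/mL vs MTC 11 μg/mL: below toxic threshold.

8.2 μg/mL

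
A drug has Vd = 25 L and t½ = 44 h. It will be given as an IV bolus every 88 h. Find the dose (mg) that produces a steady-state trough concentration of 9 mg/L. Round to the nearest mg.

τ/t½ = 88/44 ≈ 2, so f = (1/2)^(88/44) ≈ 0.250000.
Cmin,ss = (D/Vd)·f/(1−f), so D = Cmin,ss·Vd·(1−f)/f.
D = 9 × 25 × (1−f)/f ≈ 9 × 25 × 3.00000 ≈ 675.00 mg.

675 mg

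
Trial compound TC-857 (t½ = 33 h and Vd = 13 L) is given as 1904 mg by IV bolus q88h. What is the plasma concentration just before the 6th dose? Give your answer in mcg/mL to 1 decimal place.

f = (1/2)^(τ/t½) = (1/2)^(88/33) ≈ 0.1575.
C₀ = D/Vd = 1904/13 ≈ 146.462 mcg/mL.
Before the 6th dose, 5 doses have been given. Superposition: Cmin = C₀·(f + f² + … + f^5).
≈ 146.462 × (0.1575 + 0.0248 + 0.0039 + 0.0006 + 0.0001) ≈ 146.462 × 0.1869 ≈ 27.374 mcg/mL.

27.4 mcg/mL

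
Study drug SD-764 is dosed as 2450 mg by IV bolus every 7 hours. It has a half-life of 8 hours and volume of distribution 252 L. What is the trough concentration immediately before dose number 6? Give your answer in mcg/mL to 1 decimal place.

f = (1/2)^(τ/t½) = (1/2)^(7/8) ≈ 0.5453.
C₀ = D/Vd = 2450/252 ≈ 9.722 mcg/mL.
Before the 6th dose, 5 doses have been given. Superposition: Cmin = C₀·(f + f² + … + f^5).
≈ 9.722 × (0.5453 + 0.2974 + 0.1621 + 0.0884 + 0.0482) ≈ 9.722 × 1.1414 ≈ 11.097 mcg/mL.

11.1 mcg/mL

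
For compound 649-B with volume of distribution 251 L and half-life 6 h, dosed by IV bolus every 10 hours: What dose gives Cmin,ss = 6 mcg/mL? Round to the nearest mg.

τ/t½ = 10/6 ≈ 1.6667, so f = (1/2)^(10/6) ≈ 0.314980.
Cmin,ss = (D/Vd)·f/(1−f), so D = Cmin,ss·Vd·(1−f)/f.
D = 6 × 251 × (1−f)/f ≈ 6 × 251 × 2.17480 ≈ 3275.25 mg.

3275 mg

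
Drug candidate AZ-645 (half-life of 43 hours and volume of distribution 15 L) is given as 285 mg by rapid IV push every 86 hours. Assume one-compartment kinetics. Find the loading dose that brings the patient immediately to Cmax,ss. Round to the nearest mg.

f = (1/2)^(86/43) ≈ 0.250000; accumulation ratio R = 1/(1−f) ≈ 1.33333.
Loading dose to hit Cmax,ss on first dose: D_load = D_maint·R ≈ 285 × 1.33333 ≈ 380.00 mg.

380 mg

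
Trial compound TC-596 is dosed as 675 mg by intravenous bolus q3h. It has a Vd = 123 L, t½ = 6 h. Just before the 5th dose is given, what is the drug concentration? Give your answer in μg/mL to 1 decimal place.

9.9 μg/mL

f = (1/2)^(τ/t½) = (1/2)^(3/6) ≈ 0.7071.
C₀ = D/Vd = 675/123 ≈ 5.488 μg/mL.
Before the 5th dose, 4 doses have been given. Superposition: Cmin = C₀·(f + f² + … + f^4).
≈ 5.488 × (0.7071 + 0.5000 + 0.3535 + 0.2500) ≈ 5.488 × 1.8106 ≈ 9.937 μg/mL.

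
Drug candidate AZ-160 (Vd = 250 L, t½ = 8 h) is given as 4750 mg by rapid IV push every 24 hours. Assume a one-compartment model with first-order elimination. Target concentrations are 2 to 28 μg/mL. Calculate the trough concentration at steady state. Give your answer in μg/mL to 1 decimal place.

The dosing interval is 3 half-lives, so f = 2^(−3) = 0.125.
At steady state, R = 1/(1 − 0.125) = 8/7.
Single-dose peak C₀ = D/Vd = 4750/250 = 19 μg/mL.
Steady-state peak Cmax,ss = C₀·R = 19 × 8/7 ≈ 21.714 μg/mL.
Steady-state trough Cmin,ss = Cmax,ss·f ≈ 21.714 × 0.125 ≈ 2.714 μg/mL.
Trough 2.7 μg/mL vs MEC 2 μg/mL: adequate.

2.7 μg/mL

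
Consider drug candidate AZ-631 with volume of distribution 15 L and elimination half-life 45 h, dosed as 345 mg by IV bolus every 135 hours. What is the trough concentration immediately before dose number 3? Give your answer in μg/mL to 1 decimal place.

f = (1/2)^(τ/t½) = (1/2)^(135/45) ≈ 0.1250.
C₀ = D/Vd = 345/15 ≈ 23.000 μg/mL.
Before the 3rd dose, 2 doses have been given. Superposition: Cmin = C₀·(f + f²).
≈ 23.000 × (0.1250 + 0.0156) ≈ 23.000 × 0.1406 ≈ 3.234 μg/mL.

3.2 μg/mL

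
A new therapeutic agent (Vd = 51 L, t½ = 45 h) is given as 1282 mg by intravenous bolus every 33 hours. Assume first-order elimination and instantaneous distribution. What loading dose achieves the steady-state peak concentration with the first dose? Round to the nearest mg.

f = (1/2)^(33/45) ≈ 0.601513; accumulation ratio R = 1/(1−f) ≈ 2.50949.
Loading dose to hit Cmax,ss on first dose: D_load = D_maint·R ≈ 1282 × 2.50949 ≈ 3217.17 mg.

3217 mg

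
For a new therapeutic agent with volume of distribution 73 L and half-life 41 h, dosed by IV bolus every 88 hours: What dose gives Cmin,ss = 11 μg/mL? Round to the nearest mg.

2752 mg

τ/t½ = 88/41 ≈ 2.1463, so f = (1/2)^(88/41) ≈ 0.225885.
Cmin,ss = (D/Vd)·f/(1−f), so D = Cmin,ss·Vd·(1−f)/f.
D = 11 × 73 × (1−f)/f ≈ 11 × 73 × 3.42703 ≈ 2751.91 mg.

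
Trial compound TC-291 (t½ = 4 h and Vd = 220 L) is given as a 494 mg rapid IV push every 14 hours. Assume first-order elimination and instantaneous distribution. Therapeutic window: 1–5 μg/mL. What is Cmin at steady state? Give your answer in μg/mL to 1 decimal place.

0.2 μg/mL

Over one 14-h interval, 14/4 ≈ 3.5 half-lives elapse, leaving f ≈ 0.0884 of each dose.
Each bolus raises the concentration by D/Vd = 494/220 ≈ 2.245 μg/mL.
Steady-state trough Cmin,ss = C₀·f/(1−f) ≈ 2.245 × 0.0884/0.9116 ≈ 0.218 μg/mL.
Trough 0.2 μg/mL vs MEC 1 μg/mL: subtherapeutic.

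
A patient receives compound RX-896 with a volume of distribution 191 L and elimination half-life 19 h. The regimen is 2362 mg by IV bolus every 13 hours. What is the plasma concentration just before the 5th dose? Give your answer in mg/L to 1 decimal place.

f = (1/2)^(τ/t½) = (1/2)^(13/19) ≈ 0.6223.
C₀ = D/Vd = 2362/191 ≈ 12.366 mg/L.
Before the 5th dose, 4 doses have been given. Superposition: Cmin = C₀·(f + f² + … + f^4).
≈ 12.366 × (0.6223 + 0.3873 + 0.2410 + 0.1500) ≈ 12.366 × 1.4006 ≈ 17.320 mg/L.

17.3 mg/L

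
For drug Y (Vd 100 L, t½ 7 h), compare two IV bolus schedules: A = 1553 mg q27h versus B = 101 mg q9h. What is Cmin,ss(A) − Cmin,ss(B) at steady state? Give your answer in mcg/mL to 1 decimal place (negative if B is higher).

0.4 mcg/mL

Regimen A: f = (1/2)^(27/7) ≈ 0.0690; Cmin,ss = (1553/100)·f/(1−f) ≈ 1.151 mcg/mL.
Regimen B: f = (1/2)^(9/7) ≈ 0.4102; Cmin,ss = (101/100)·f/(1−f) ≈ 0.702 mcg/mL.
Difference ≈ 1.151 − 0.702 ≈ 0.449 mcg/mL.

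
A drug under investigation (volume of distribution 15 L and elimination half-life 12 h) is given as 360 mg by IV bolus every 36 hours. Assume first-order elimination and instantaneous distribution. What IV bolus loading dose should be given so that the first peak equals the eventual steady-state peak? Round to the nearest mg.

411 mg

f = (1/2)^(36/12) ≈ 0.125000; accumulation ratio R = 1/(1−f) ≈ 1.14286.
Loading dose to hit Cmax,ss on first dose: D_load = D_maint·R ≈ 360 × 1.14286 ≈ 411.43 mg.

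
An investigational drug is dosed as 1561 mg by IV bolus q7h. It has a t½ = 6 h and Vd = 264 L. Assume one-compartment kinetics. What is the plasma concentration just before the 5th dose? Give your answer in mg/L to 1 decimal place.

f = (1/2)^(τ/t½) = (1/2)^(7/6) ≈ 0.4454.
C₀ = D/Vd = 1561/264 ≈ 5.913 mg/L.
Before the 5th dose, 4 doses have been given. Superposition: Cmin = C₀·(f + f² + … + f^4).
≈ 5.913 × (0.4454 + 0.1984 + 0.0884 + 0.0394) ≈ 5.913 × 0.7716 ≈ 4.562 mg/L.

4.6 mg/L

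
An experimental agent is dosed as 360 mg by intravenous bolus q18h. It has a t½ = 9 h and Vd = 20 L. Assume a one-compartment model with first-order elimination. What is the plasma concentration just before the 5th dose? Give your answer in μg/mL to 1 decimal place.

f = (1/2)^(τ/t½) = (1/2)^(18/9) ≈ 0.2500.
C₀ = D/Vd = 360/20 ≈ 18.000 μg/mL.
Before the 5th dose, 4 doses have been given. Superposition: Cmin = C₀·(f + f² + … + f^4).
≈ 18.000 × (0.2500 + 0.0625 + 0.0156 + 0.0039) ≈ 18.000 × 0.3320 ≈ 5.976 μg/mL.

6.0 μg/mL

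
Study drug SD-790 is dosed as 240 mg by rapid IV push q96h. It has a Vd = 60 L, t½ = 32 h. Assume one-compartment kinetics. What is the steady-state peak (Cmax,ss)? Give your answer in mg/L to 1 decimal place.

τ = 96 h = 3 half-lives, so f = (1/2)^3 = 0.125.
Accumulation ratio R = 1/(1 − f) = 1/0.875 = 8/7.
Single-dose peak C₀ = D/Vd = 240/60 = 4 mg/L.
Steady-state peak Cmax,ss = C₀·R = 4 × 8/7 ≈ 4.571 mg/L.

4.6 mg/L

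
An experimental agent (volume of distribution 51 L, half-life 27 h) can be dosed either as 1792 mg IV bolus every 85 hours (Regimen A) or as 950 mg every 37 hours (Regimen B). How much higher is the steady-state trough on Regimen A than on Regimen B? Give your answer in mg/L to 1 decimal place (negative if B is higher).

Regimen A: f = (1/2)^(85/27) ≈ 0.1128; Cmin,ss = (1792/51)·f/(1−f) ≈ 4.467 mg/L.
Regimen B: f = (1/2)^(37/27) ≈ 0.3868; Cmin,ss = (950/51)·f/(1−f) ≈ 11.750 mg/L.
Difference ≈ 4.467 − 11.750 ≈ -7.283 mg/L.

-7.3 mg/L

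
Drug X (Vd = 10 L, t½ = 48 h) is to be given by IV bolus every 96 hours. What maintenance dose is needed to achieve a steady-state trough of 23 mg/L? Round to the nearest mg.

690 mg

τ/t½ = 96/48 ≈ 2, so f = (1/2)^(96/48) ≈ 0.250000.
Cmin,ss = (D/Vd)·f/(1−f), so D = Cmin,ss·Vd·(1−f)/f.
D = 23 × 10 × (1−f)/f ≈ 23 × 10 × 3.00000 ≈ 690.00 mg.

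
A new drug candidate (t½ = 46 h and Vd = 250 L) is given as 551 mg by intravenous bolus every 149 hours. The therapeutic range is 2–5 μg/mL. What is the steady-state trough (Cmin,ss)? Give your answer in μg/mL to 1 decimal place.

0.3 μg/mL

k = ln2/t½ = ln2/46 ≈ 0.015068 h⁻¹; fraction remaining f = e^(−kτ) = e^(−0.015068×149) ≈ 0.1059.
At steady state, accumulation factor R = 1/(1 − e^(−kτ)) ≈ 1.1184.
Single-dose peak C₀ = D/Vd = 551/250 ≈ 2.204 μg/mL.
Cmax,ss = C₀/(1 − f) ≈ 2.204/0.8941 ≈ 2.465 μg/mL.
Steady-state trough Cmin,ss = Cmax,ss·f ≈ 2.465 × 0.1059 ≈ 0.261 μg/mL.
Trough 0.3 μg/mL vs MEC 2 μg/mL: subtherapeutic.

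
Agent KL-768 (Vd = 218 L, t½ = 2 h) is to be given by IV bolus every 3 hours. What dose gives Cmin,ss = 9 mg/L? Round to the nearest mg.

3587 mg

τ/t½ = 3/2 ≈ 1.5, so f = (1/2)^(3/2) ≈ 0.353553.
Cmin,ss = (D/Vd)·f/(1−f), so D = Cmin,ss·Vd·(1−f)/f.
D = 9 × 218 × (1−f)/f ≈ 9 × 218 × 1.82843 ≈ 3587.38 mg.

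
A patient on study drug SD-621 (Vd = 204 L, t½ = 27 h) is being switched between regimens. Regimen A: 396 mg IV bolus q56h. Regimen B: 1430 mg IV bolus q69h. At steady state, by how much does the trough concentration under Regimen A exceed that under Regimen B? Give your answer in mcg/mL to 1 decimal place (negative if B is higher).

-0.8 mcg/mL

Regimen A: f = (1/2)^(56/27) ≈ 0.2375; Cmin,ss = (396/204)·f/(1−f) ≈ 0.605 mcg/mL.
Regimen B: f = (1/2)^(69/27) ≈ 0.1701; Cmin,ss = (1430/204)·f/(1−f) ≈ 1.437 mcg/mL.
Difference ≈ 0.605 − 1.437 ≈ -0.832 mcg/mL.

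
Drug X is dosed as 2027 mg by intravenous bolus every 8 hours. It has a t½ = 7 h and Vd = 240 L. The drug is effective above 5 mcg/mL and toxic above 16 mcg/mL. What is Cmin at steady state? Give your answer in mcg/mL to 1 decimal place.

Over one 8-h interval, 8/7 ≈ 1.1429 half-lives elapse, leaving f ≈ 0.4529 of each dose.
Single-dose peak C₀ = D/Vd = 2027/240 ≈ 8.446 mcg/mL.
Steady-state trough Cmin,ss = C₀·f/(1−f) ≈ 8.446 × 0.4529/0.5471 ≈ 6.992 mcg/mL.
Trough 7.0 mcg/mL vs MEC 5 mcg/mL: adequate.

7.0 mcg/mL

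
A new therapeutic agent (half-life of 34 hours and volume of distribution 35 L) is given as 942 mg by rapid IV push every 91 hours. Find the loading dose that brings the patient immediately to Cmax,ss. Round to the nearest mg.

1117 mg

f = (1/2)^(91/34) ≈ 0.156424; accumulation ratio R = 1/(1−f) ≈ 1.18543.
Loading dose to hit Cmax,ss on first dose: D_load = D_maint·R ≈ 942 × 1.18543 ≈ 1116.68 mg.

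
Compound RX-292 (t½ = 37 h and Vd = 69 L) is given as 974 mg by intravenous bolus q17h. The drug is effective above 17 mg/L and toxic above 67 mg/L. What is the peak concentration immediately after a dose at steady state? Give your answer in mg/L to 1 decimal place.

51.8 mg/L

k = ln2/t½ = ln2/37 ≈ 0.018734 h⁻¹; fraction remaining f = e^(−kτ) = e^(−0.018734×17) ≈ 0.7273.
Accumulation ratio R = 1/(1 − f) ≈ 1/0.2727 ≈ 3.6670.
Each bolus raises the concentration by D/Vd = 974/69 ≈ 14.116 mg/L.
Steady-state peak Cmax,ss = C₀·R ≈ 14.116 × 3.6670 ≈ 51.763 mg/L.
Peak 51.8 mg/L vs MTC 67 mg/L: below toxic threshold.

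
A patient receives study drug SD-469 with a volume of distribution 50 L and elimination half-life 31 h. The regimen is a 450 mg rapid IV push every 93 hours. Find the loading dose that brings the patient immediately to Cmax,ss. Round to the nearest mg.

f = (1/2)^(93/31) ≈ 0.125000; accumulation ratio R = 1/(1−f) ≈ 1.14286.
Loading dose to hit Cmax,ss on first dose: D_load = D_maint·R ≈ 450 × 1.14286 ≈ 514.29 mg.

514 mg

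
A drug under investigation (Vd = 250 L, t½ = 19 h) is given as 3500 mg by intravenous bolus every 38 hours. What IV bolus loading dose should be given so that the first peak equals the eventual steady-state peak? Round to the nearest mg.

4667 mg

f = (1/2)^(38/19) ≈ 0.250000; accumulation ratio R = 1/(1−f) ≈ 1.33333.
Loading dose to hit Cmax,ss on first dose: D_load = D_maint·R ≈ 3500 × 1.33333 ≈ 4666.65 mg.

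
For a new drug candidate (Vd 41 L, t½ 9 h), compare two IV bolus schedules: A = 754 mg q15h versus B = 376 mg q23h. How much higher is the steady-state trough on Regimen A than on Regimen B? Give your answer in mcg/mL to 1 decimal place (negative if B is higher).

Regimen A: f = (1/2)^(15/9) ≈ 0.3150; Cmin,ss = (754/41)·f/(1−f) ≈ 8.457 mcg/mL.
Regimen B: f = (1/2)^(23/9) ≈ 0.1701; Cmin,ss = (376/41)·f/(1−f) ≈ 1.880 mcg/mL.
Difference ≈ 8.457 − 1.880 ≈ 6.577 mcg/mL.

6.6 mcg/mL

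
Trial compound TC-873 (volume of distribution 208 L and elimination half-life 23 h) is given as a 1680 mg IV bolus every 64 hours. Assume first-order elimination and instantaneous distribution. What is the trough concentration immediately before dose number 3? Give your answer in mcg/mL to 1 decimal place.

1.3 mcg/mL

f = (1/2)^(τ/t½) = (1/2)^(64/23) ≈ 0.1453.
C₀ = D/Vd = 1680/208 ≈ 8.077 mcg/mL.
Before the 3rd dose, 2 doses have been given. Superposition: Cmin = C₀·(f + f²).
≈ 8.077 × (0.1453 + 0.0211) ≈ 8.077 × 0.1664 ≈ 1.344 mcg/mL.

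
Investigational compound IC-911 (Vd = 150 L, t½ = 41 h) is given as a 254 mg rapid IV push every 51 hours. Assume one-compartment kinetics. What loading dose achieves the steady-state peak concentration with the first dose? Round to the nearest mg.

440 mg

f = (1/2)^(51/41) ≈ 0.422229; accumulation ratio R = 1/(1−f) ≈ 1.73079.
Loading dose to hit Cmax,ss on first dose: D_load = D_maint·R ≈ 254 × 1.73079 ≈ 439.62 mg.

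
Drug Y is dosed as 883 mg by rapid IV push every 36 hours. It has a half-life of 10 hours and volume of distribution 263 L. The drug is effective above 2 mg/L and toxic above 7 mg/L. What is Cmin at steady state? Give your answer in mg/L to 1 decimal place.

0.3 mg/L

Over one 36-h interval, 36/10 ≈ 3.6 half-lives elapse, leaving f ≈ 0.0825 of each dose.
Single-dose peak C₀ = D/Vd = 883/263 ≈ 3.357 mg/L.
Steady-state trough Cmin,ss = C₀·f/(1−f) ≈ 3.357 × 0.0825/0.9175 ≈ 0.302 mg/L.
Trough 0.3 mg/L vs MEC 2 mg/L: subtherapeutic.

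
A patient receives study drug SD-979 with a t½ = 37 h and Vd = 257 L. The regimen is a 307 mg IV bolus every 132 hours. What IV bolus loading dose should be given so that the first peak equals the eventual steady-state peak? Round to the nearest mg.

335 mg

f = (1/2)^(132/37) ≈ 0.084344; accumulation ratio R = 1/(1−f) ≈ 1.09211.
Loading dose to hit Cmax,ss on first dose: D_load = D_maint·R ≈ 307 × 1.09211 ≈ 335.28 mg.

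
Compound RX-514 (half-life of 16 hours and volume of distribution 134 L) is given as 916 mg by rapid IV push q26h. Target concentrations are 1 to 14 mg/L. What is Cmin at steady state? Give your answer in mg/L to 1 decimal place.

3.3 mg/L

Over one 26-h interval, 26/16 ≈ 1.625 half-lives elapse, leaving f ≈ 0.3242 of each dose.
Single-dose peak C₀ = D/Vd = 916/134 ≈ 6.836 mg/L.
Steady-state trough Cmin,ss = C₀·f/(1−f) ≈ 6.836 × 0.3242/0.6758 ≈ 3.279 mg/L.
Trough 3.3 mg/L vs MEC 1 mg/L: adequate.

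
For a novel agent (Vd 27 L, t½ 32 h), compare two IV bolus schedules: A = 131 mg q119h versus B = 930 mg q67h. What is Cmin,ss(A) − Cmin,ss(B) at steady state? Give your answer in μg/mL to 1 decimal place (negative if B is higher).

-10.1 μg/mL

Regimen A: f = (1/2)^(119/32) ≈ 0.0760; Cmin,ss = (131/27)·f/(1−f) ≈ 0.399 μg/mL.
Regimen B: f = (1/2)^(67/32) ≈ 0.2343; Cmin,ss = (930/27)·f/(1−f) ≈ 10.540 μg/mL.
Difference ≈ 0.399 − 10.540 ≈ -10.141 μg/mL.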